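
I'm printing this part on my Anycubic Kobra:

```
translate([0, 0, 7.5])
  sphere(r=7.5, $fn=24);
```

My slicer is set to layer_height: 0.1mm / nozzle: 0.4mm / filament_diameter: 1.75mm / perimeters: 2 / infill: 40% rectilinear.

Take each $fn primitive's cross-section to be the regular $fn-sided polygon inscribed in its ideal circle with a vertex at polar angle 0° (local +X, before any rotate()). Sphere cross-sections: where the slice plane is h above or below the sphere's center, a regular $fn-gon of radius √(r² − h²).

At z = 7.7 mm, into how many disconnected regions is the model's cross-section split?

At z = 7.7 mm: the sphere: section is a regular 24-gon, circumradius = √(r²−h²) = √(7.5²−0.2²) = 7.497. The result has 1 disconnected region.

1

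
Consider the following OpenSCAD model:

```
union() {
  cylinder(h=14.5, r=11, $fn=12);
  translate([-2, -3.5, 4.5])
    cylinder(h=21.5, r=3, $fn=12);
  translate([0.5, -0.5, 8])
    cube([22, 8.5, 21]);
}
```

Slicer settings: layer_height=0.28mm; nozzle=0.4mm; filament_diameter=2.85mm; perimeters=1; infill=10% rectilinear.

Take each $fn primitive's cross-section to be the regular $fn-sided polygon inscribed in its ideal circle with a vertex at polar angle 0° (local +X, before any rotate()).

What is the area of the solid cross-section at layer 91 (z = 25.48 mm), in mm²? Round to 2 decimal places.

214.00 mm²

At z = 25.48 mm: the cylinder is not intersected at this z (z outside [0, 14.5]); the cylinder at (-2, -3.5): section is a regular 12-gon, circumradius r=3 (area = (12/2)·3.000²·sin(360°/12) = 27.00 mm²); the cube at (0.5, -0.5) is present — its section is the full 22×8.5 rectangle (area 187.00 mm²); Merging all regions: the 2 present regions are separate (no shared area or edge), so areas and boundary lengths simply add and each stays a separate island — area = 214.00 mm². Overall, the cross-section has 2 separate islands. Net area = 214.00 mm².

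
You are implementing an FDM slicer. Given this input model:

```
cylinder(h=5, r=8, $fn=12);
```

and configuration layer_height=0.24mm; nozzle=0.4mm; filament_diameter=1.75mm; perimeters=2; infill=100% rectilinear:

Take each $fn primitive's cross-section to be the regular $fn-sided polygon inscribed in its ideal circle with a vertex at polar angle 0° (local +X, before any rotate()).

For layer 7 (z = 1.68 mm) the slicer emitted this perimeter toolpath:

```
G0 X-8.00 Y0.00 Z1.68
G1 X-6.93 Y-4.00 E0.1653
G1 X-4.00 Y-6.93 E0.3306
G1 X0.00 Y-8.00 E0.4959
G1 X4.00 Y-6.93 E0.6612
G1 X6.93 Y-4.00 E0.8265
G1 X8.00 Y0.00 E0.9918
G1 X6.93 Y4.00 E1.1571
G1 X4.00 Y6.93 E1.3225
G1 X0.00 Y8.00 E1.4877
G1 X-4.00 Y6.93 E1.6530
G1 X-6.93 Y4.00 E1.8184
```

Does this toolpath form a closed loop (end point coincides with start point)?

no

Start point (G0): (-8.00, 0.00). End point (last G1): the path does not return to the start — open.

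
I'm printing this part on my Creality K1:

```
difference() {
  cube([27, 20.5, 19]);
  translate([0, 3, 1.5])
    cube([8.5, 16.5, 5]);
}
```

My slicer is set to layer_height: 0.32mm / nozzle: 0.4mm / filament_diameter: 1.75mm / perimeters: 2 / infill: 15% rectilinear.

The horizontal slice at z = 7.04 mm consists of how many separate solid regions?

1

At z = 7.04 mm: the cube is present — its section is the full 27×20.5 rectangle; the cube at (0, 3) does not reach this height (z outside [1.5, 6.5]); Taking the first minus the rest: none of the subtracted shapes is present at this height, so the 27×20.5 cube is unchanged — 1 connected region. The result has 1 disconnected region.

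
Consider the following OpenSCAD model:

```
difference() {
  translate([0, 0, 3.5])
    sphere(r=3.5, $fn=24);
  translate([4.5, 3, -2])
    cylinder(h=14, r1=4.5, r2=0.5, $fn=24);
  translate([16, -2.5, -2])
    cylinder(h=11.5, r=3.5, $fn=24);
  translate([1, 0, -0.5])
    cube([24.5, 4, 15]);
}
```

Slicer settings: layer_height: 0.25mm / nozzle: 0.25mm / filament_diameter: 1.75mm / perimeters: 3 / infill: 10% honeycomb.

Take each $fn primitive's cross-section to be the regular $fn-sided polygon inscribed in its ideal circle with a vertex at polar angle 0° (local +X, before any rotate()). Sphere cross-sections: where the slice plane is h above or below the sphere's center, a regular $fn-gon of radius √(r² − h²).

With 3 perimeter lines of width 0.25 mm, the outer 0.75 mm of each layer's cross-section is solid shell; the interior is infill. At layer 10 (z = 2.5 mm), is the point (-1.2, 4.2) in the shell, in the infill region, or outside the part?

At z = 2.5 mm: the r=3.5 sphere contributes a regular 24-gon of circumradius √(3.5²−1²) = 3.354; the cone at (4.5, 3): at t=0.321 of its height the radius interpolates to r₁+(r₂−r₁)t = 3.214, giving a regular 24-gon of that circumradius; the r=3.5 cylinder at (16, -2.5) contributes a regular 24-gon of circumradius 3.5; the cube at (1, 0) (footprint 24.5×4) is included at this height; After the difference (first − rest): starting from the r=3.5 sphere, the cone at (4.5, 3) partially overlaps it — only the 2.79 mm² overlap (of its 32.09 mm²) is removed, clipping the outline; the r=3.5 cylinder at (16, -2.5) misses the remaining region (no effect); the 24.5×4 cube at (1, 0) partially overlaps it — only the 2.66 mm² overlap (of its 98.00 mm²) is removed, clipping the outline — 1 connected region. Overall, the cross-section is a single solid region. The nearest boundary edge runs (-1.68, 2.90)→(-0.87, 3.24); distance from the point to it = 1.02 mm. The point is not inside any of the regions above, so it lies outside the cross-section (1.02 mm from the nearest boundary).

outside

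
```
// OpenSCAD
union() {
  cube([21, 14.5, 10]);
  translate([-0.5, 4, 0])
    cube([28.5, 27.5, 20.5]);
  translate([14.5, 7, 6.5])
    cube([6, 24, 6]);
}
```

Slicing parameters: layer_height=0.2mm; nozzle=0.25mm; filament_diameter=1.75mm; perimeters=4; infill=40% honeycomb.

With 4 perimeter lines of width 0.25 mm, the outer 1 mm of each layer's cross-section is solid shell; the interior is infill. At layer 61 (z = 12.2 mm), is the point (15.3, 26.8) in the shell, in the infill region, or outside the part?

infill

At z = 12.2 mm: the cube is not intersected at this z (z outside [0, 10]); the cube at (-0.5, 4) (footprint 28.5×27.5) is included at this height; the cube at (14.5, 7) is present — its section is the full 6×24 rectangle; Combining (union): the 6×24 cube at (14.5, 7) lies entirely inside the 28.5×27.5 cube at (-0.5, 4), so the union is just the 28.5×27.5 cube at (-0.5, 4) — 1 connected region. Overall, the cross-section is a single solid region. The nearest boundary edge runs (-0.50, 31.50)→(28.00, 31.50); distance from the point to it = 4.70 mm. The point is inside the cross-section and 4.70 mm from the nearest boundary — more than the 1 mm shell width (4 × 0.25), so it's in the infill interior.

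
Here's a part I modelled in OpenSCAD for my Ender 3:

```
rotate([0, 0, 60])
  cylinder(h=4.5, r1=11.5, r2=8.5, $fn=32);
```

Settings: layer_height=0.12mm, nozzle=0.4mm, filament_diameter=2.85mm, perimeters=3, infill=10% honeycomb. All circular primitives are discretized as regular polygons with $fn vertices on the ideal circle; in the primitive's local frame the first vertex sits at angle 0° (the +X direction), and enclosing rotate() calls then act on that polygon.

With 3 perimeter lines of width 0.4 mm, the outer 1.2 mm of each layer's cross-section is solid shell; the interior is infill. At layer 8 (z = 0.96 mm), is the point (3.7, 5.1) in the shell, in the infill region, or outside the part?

At z = 0.96 mm: the cone contributes a regular 32-gon of circumradius 10.860 (interpolated between r1=11.5 and r2=8.5 at t=0.213); (whole slice rotated 60° about Z — lengths, areas and connectivity unchanged). Overall, the cross-section is a single solid region. Undo the 60° rotation: the query point maps to (6.267, -0.654) in the un-rotated model frame. The nearest boundary edge runs (10.65, -2.12)→(10.86, 0.00); distance from the point to it = 4.51 mm. The point is inside the cross-section and 4.51 mm from the nearest boundary — more than the 1.2 mm shell width (3 × 0.4), so it's in the infill interior.

infill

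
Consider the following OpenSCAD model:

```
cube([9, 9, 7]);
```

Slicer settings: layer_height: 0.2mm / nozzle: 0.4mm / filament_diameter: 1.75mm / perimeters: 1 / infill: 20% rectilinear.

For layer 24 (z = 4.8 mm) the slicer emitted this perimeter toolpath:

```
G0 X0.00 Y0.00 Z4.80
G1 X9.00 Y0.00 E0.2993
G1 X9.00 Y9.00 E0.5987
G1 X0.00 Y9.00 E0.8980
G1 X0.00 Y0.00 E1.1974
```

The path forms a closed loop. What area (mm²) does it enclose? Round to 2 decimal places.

Apply the shoelace formula to the sequence of (X, Y) vertices; enclosed area = 81.00 mm².

81.00 mm²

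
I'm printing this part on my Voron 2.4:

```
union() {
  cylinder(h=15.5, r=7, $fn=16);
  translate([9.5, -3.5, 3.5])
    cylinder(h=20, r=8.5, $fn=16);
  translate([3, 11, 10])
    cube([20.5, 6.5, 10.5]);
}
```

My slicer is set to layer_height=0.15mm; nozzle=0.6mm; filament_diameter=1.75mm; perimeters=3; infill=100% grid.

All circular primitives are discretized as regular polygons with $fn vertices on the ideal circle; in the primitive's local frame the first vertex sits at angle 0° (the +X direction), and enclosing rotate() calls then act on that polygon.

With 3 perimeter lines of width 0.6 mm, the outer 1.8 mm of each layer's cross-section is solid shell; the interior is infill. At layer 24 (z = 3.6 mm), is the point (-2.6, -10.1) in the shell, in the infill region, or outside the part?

outside

At z = 3.6 mm: the r=7 cylinder contributes a regular 16-gon of circumradius 7; the r=8.5 cylinder at (9.5, -3.5) gives a regular 16-gon of circumradius 8.5 (constant along its height); the cube at (3, 11) is absent (z outside [10, 20.5]); Taking the union: the regions partially overlap (shared area 40.82 mm²), so overlapping operands fuse into one piece — 1 connected region. Overall, the cross-section is a single solid region. The nearest boundary edge runs (-0.00, -7.00)→(-2.68, -6.47); distance from the point to it = 3.55 mm. The point is not inside any of the regions above, so it lies outside the cross-section (3.55 mm from the nearest boundary).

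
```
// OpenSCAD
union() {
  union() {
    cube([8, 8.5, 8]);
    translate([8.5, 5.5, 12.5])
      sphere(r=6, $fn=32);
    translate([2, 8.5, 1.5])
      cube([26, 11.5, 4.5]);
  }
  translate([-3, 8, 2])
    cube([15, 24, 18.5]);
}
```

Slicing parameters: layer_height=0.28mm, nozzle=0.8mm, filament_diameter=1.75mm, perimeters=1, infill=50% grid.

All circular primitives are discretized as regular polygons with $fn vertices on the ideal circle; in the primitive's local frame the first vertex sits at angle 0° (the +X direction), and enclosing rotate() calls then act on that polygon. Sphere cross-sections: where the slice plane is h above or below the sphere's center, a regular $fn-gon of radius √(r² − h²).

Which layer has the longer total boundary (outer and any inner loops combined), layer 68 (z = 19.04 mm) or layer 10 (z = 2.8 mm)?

Layer 68 (z = 19.04): the cube does not reach this height (z outside [0, 8]); the sphere at (8.5, 5.5) is absent (|z−center|=6.540 > r=6); the cube at (2, 8.5) is absent (z outside [1.5, 6]); Taking the union: nothing is present at this height; the cube at (-3, 8) is present — its section is the full 15×24 rectangle (perimeter 78.00 mm); Taking the union: only the 15×24 cube at (-3, 8) is present, so the union is just that shape — boundary = 78.00 mm. So its perimeter = 78.00 mm. Layer 10 (z = 2.8): the 8×8.5 cube contributes its full rectangle (perimeter 33.00 mm); the sphere at (8.5, 5.5) does not reach this height (|z−center|=9.700 > r=6); the cube at (2, 8.5) is present — its section is the full 26×11.5 rectangle (perimeter 75.00 mm); Combining (union): the 2 present regions share edge segments without overlapping in area, so areas simply add but the touching pieces fuse into one outline (the shared edge portions become interior and drop out of the boundary) — boundary = 96.00 mm; the 15×24 cube at (-3, 8) contributes its full rectangle (perimeter 78.00 mm); Taking the union: the regions partially overlap (shared area 119.00 mm²), so the edge portions inside another operand are dropped and the merged outline is re-measured after clipping — boundary = 126.00 mm. So its perimeter = 126.00 mm. Layer 10 is larger (126.00 vs 78.00 mm).

layer 10 (z = 2.8 mm)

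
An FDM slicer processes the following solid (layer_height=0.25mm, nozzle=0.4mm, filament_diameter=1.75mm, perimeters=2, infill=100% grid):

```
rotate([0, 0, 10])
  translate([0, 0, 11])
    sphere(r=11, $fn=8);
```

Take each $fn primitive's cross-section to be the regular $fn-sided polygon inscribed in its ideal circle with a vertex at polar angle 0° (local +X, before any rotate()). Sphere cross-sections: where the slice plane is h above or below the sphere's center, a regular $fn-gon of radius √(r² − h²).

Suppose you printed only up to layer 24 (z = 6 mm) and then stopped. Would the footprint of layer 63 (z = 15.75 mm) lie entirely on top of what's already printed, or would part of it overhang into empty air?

part overhangs

Compare the two slices. At z = 6: the r=11 sphere slices to a regular 8-gon of circumradius 9.798 (√(r²−h²) with h=5 from center) (area = (8/2)·9.798²·sin(360°/8) = 271.53 mm²); (rotated 10° about Z; rotation is an isometry so areas/perimeters/island counts are preserved). At z = 15.75: the r=11 sphere slices to a regular 8-gon of circumradius 9.922 (√(r²−h²) with h=4.75 from center) (area = (8/2)·9.922²·sin(360°/8) = 278.42 mm²); (whole slice rotated 10° about Z — lengths, areas and connectivity unchanged). Checking containment: at z = 15.75 the cross-section extends beyond the z = 6 cross-section by about 6.89 mm².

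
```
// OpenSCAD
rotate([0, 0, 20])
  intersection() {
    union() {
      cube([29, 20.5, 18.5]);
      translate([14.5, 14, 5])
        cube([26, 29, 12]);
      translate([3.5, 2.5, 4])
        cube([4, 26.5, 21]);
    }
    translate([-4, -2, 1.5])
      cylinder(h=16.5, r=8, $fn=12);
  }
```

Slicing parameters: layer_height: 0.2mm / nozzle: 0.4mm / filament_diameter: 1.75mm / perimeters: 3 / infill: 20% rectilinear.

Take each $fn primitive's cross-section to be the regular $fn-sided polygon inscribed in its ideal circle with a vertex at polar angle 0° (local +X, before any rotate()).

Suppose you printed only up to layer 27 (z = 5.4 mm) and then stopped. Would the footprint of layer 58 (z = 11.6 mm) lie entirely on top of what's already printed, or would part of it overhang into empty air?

entirely on top

Compare the two slices. At z = 5.4: the cube (footprint 29×20.5) is included at this height (area 594.50 mm²); the 26×29 cube at (14.5, 14) contributes its full rectangle (area 754.00 mm²); the 4×26.5 cube at (3.5, 2.5) contributes its full rectangle (area 106.00 mm²); Taking the union: the regions partially overlap — summed areas 1454.50 mm² minus the doubly-counted overlap 166.25 mm² gives 1288.25 mm² — area = 1288.25 mm²; the r=8 cylinder at (-4, -2) gives a regular 12-gon of circumradius 8 (constant along its height) (area = (12/2)·8.000²·sin(360°/12) = 192.00 mm²); After intersecting: the r=8 cylinder at (-4, -2) partially overlaps the result so far; clipping to the common part keeps 10.68 mm² — area = 10.68 mm²; (rotated 20° about Z; rotation is an isometry so areas/perimeters/island counts are preserved). At z = 11.6: the cube is present — its section is the full 29×20.5 rectangle (area 594.50 mm²); the cube at (14.5, 14) is present — its section is the full 26×29 rectangle (area 754.00 mm²); the 4×26.5 cube at (3.5, 2.5) contributes its full rectangle (area 106.00 mm²); Merging all regions: the regions partially overlap — summed areas 1454.50 mm² minus the doubly-counted overlap 166.25 mm² gives 1288.25 mm² — area = 1288.25 mm²; the r=8 cylinder at (-4, -2) contributes a regular 12-gon of circumradius 8 (area = (12/2)·8.000²·sin(360°/12) = 192.00 mm²); Keeping only the common overlap: the r=8 cylinder at (-4, -2) partially overlaps the result so far; clipping to the common part keeps 10.68 mm² — area = 10.68 mm²; (whole slice rotated 20° about Z — lengths, areas and connectivity unchanged). Checking containment: the cross-section at z = 11.6 is a subset of the cross-section at z = 5.4.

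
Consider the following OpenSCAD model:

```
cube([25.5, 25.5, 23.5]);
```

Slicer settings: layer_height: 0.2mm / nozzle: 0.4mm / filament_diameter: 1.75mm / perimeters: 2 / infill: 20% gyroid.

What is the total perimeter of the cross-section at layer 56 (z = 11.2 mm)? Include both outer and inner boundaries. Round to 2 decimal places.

At z = 11.2 mm: the cube (footprint 25.5×25.5) is included at this height (perimeter 102.00 mm). Overall, the cross-section is a single solid region. Total boundary length (outer) = 102.00 mm.

102.00 mm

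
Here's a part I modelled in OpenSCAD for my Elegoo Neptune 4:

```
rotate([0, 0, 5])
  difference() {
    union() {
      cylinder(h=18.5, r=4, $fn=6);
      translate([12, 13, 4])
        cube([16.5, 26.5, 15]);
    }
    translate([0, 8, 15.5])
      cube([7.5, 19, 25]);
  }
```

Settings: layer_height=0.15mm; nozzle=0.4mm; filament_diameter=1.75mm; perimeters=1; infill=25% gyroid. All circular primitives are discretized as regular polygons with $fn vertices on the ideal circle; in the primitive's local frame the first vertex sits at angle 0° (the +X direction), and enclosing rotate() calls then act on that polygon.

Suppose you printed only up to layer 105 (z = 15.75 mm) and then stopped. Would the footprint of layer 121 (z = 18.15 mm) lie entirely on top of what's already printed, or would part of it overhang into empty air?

entirely on top

Compare the two slices. At z = 15.75: the cylinder: section is a regular 6-gon, circumradius r=4 (area = (6/2)·4.000²·sin(360°/6) = 41.57 mm²); the cube at (12, 13) is present — its section is the full 16.5×26.5 rectangle (area 437.25 mm²); Combining (union): the 2 present regions are separate (no shared area or edge), so areas and boundary lengths simply add and each stays a separate island — area = 478.82 mm²; the cube at (0, 8) is present — its section is the full 7.5×19 rectangle (area 142.50 mm²); Taking the first minus the rest: starting from that combined region (478.82 mm²), the 7.5×19 cube at (0, 8) misses the remaining region (no effect) — area = 478.82 mm²; (whole slice rotated 5° about Z — lengths, areas and connectivity unchanged). At z = 18.15: the r=4 cylinder gives a regular 6-gon of circumradius 4 (constant along its height) (area = (6/2)·4.000²·sin(360°/6) = 41.57 mm²); the cube at (12, 13) (footprint 16.5×26.5) is included at this height (area 437.25 mm²); Merging all regions: the 2 present regions are separate (no shared area or edge), so areas and boundary lengths simply add and each stays a separate island — area = 478.82 mm²; the cube at (0, 8) (footprint 7.5×19) is included at this height (area 142.50 mm²); Taking the first minus the rest: starting from the result so far (478.82 mm²), the 7.5×19 cube at (0, 8) misses the remaining region (no effect) — area = 478.82 mm²; (rotated 5° about Z; rotation is an isometry so areas/perimeters/island counts are preserved). Checking containment: the cross-section at z = 18.15 is a subset of the cross-section at z = 15.75.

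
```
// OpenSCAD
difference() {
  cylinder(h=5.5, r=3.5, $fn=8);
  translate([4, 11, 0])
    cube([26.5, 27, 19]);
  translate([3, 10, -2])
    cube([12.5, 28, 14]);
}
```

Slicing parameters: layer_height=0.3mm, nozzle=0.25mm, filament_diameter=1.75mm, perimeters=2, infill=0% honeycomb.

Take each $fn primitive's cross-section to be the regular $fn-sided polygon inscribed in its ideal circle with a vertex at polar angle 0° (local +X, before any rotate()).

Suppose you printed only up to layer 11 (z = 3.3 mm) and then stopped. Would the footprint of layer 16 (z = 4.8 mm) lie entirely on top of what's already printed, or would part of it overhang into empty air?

entirely on top

Compare the two slices. At z = 3.3: the cylinder: section is a regular 8-gon, circumradius r=3.5 (area = (8/2)·3.500²·sin(360°/8) = 34.65 mm²); the cube at (4, 11) (footprint 26.5×27) is included at this height (area 715.50 mm²); the cube at (3, 10) (footprint 12.5×28) is included at this height (area 350.00 mm²); Subtracting the remaining from the first: starting from the r=3.5 cylinder (34.65 mm²), the 26.5×27 cube at (4, 11) misses the remaining region (no effect); the 12.5×28 cube at (3, 10) misses the remaining region (no effect) — area = 34.65 mm². At z = 4.8: the r=3.5 cylinder contributes a regular 8-gon of circumradius 3.5 (area = (8/2)·3.500²·sin(360°/8) = 34.65 mm²); the cube at (4, 11) is present — its section is the full 26.5×27 rectangle (area 715.50 mm²); the cube at (3, 10) is present — its section is the full 12.5×28 rectangle (area 350.00 mm²); After the difference (first − rest): starting from the r=3.5 cylinder (34.65 mm²), the 26.5×27 cube at (4, 11) misses the remaining region (no effect); the 12.5×28 cube at (3, 10) misses the remaining region (no effect) — area = 34.65 mm². Checking containment: the cross-section at z = 4.8 is a subset of the cross-section at z = 3.3.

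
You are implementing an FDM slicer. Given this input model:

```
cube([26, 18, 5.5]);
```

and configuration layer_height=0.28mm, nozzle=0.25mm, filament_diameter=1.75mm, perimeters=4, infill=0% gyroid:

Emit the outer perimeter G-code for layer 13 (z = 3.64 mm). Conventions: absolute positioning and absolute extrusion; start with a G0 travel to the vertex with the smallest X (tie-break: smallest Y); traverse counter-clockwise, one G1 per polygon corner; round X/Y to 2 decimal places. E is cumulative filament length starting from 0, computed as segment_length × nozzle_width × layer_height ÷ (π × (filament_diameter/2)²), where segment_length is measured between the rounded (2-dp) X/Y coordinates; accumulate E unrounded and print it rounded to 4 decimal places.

G0 X0.00 Y0.00 Z3.64
G1 X26.00 Y0.00 E0.7567
G1 X26.00 Y18.00 E1.2805
G1 X0.00 Y18.00 E2.0372
G1 X0.00 Y0.00 E2.5610

At z = 3.64 mm: the cube (footprint 26×18) is included at this height. The outline is a single polygon with 4 vertices. Extrusion per mm of travel: 0.25 × 0.28 / (π × 0.875²) = 0.029103. Accumulating E over each segment gives final E = 2.5610.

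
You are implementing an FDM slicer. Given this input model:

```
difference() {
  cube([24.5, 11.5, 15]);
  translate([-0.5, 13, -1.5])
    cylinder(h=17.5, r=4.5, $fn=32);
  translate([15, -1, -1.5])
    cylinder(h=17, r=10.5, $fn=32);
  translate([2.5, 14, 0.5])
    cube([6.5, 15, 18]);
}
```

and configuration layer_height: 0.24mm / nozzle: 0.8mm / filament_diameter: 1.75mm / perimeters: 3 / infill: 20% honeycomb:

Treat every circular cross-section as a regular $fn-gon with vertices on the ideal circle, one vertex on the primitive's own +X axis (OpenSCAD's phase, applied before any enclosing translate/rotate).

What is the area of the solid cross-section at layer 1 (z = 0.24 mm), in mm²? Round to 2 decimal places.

124.78 mm²

At z = 0.24 mm: the cube is present — its section is the full 24.5×11.5 rectangle (area 281.75 mm²); the r=4.5 cylinder at (-0.5, 13) gives a regular 32-gon of circumradius 4.5 (constant along its height) (area = (32/2)·4.500²·sin(360°/32) = 63.21 mm²); the r=10.5 cylinder at (15, -1) contributes a regular 32-gon of circumradius 10.5 (area = (32/2)·10.500²·sin(360°/32) = 344.14 mm²); the cube at (2.5, 14) is absent (z outside [0.5, 18.5]); Taking the first minus the rest: starting from the 24.5×11.5 cube (281.75 mm²), the r=4.5 cylinder at (-0.5, 13) partially overlaps it — only the 7.72 mm² overlap (of its 63.21 mm²) is removed, clipping the outline; the r=10.5 cylinder at (15, -1) partially overlaps it — only the 149.26 mm² overlap (of its 344.14 mm²) is removed, clipping the outline — area = 124.78 mm². Overall, the cross-section is a single solid region. Net area = 124.78 mm².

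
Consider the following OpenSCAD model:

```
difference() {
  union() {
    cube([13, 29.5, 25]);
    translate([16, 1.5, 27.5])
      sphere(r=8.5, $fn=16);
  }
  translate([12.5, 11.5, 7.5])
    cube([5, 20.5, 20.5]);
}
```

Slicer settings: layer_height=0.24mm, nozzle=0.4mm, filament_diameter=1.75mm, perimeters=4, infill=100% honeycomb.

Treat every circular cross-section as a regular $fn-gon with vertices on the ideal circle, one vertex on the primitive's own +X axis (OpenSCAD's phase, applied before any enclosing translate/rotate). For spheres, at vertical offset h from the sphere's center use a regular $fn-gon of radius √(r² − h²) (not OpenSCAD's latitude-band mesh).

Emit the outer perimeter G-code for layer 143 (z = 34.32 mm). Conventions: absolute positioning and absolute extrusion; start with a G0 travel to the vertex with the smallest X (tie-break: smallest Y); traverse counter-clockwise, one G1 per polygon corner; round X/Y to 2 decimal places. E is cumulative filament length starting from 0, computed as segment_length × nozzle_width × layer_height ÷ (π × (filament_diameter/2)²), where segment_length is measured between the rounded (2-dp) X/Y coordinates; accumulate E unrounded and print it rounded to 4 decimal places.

At z = 34.32 mm: the cube is not intersected at this z (z outside [0, 25]); the r=8.5 sphere at (16, 1.5) contributes a regular 16-gon of circumradius √(8.5²−6.82²) = 5.073; Taking the union: only the r=8.5 sphere at (16, 1.5) is present, so the union is just that shape — 1 connected region; the cube at (12.5, 11.5) is not intersected at this z (z outside [7.5, 28]); Subtracting the remaining from the first: none of the subtracted shapes is present at this height, so the result so far is unchanged — 1 connected region. The outline is a single polygon with 16 vertices. Extrusion per mm of travel: 0.4 × 0.24 / (π × 0.875²) = 0.039912. Accumulating E over each segment gives final E = 1.2644.

G0 X10.93 Y1.50 Z34.32
G1 X11.31 Y-0.44 E0.0789
G1 X12.41 Y-2.09 E0.1580
G1 X14.06 Y-3.19 E0.2372
G1 X16.00 Y-3.57 E0.3161
G1 X17.94 Y-3.19 E0.3950
G1 X19.59 Y-2.09 E0.4741
G1 X20.69 Y-0.44 E0.5533
G1 X21.07 Y1.50 E0.6322
G1 X20.69 Y3.44 E0.7111
G1 X19.59 Y5.09 E0.7902
G1 X17.94 Y6.19 E0.8694
G1 X16.00 Y6.57 E0.9483
G1 X14.06 Y6.19 E1.0272
G1 X12.41 Y5.09 E1.1063
G1 X11.31 Y3.44 E1.1855
G1 X10.93 Y1.50 E1.2644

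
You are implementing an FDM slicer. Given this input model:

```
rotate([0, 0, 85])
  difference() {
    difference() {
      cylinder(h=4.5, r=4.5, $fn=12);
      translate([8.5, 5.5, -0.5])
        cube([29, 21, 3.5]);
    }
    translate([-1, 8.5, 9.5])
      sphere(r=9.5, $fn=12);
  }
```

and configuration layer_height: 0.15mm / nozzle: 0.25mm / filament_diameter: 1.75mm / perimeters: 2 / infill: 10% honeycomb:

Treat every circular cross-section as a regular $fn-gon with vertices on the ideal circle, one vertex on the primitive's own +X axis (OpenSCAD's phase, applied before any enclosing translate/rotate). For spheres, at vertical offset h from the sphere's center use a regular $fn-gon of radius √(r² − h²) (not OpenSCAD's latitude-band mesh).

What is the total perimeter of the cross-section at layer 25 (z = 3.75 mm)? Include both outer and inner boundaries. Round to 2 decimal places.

At z = 3.75 mm: the r=4.5 cylinder contributes a regular 12-gon of circumradius 4.5 (perimeter = 2·12·4.500·sin(180°/12) = 27.95 mm); the cube at (8.5, 5.5) does not reach this height (z outside [-0.5, 3]); Subtracting the remaining from the first: none of the subtracted shapes is present at this height, so the r=4.5 cylinder is unchanged — boundary = 27.95 mm; the r=9.5 sphere at (-1, 8.5) slices to a regular 12-gon of circumradius 7.562 (√(r²−h²) with h=5.75 from center) (perimeter = 2·12·7.562·sin(180°/12) = 46.97 mm); After the difference (first − rest): starting from that combined region, the r=9.5 sphere at (-1, 8.5) partially overlaps it — only the 17.12 mm² overlap (of its 171.56 mm²) is removed, clipping the outline — boundary = 26.75 mm; (whole slice rotated 85° about Z — lengths, areas and connectivity unchanged). Overall, the cross-section is a single solid region. Total boundary length (outer) = 26.75 mm.

26.75 mm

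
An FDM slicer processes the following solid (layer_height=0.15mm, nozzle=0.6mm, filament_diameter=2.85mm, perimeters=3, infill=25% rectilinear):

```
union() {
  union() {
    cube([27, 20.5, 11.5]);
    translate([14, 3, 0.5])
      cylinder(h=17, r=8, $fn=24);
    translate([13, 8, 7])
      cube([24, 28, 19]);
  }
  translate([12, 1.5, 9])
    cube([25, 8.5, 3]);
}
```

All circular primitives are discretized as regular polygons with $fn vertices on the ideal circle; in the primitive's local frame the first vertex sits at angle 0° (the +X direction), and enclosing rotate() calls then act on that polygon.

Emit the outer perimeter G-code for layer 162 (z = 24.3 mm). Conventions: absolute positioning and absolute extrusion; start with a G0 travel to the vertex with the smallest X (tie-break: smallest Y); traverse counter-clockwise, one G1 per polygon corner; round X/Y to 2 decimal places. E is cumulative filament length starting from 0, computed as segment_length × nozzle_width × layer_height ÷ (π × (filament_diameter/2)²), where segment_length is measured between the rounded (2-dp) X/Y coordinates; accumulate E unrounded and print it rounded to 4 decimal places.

At z = 24.3 mm: the cube is not intersected at this z (z outside [0, 11.5]); the cylinder at (14, 3) does not reach this height (z outside [0.5, 17.5]); the 24×28 cube at (13, 8) contributes its full rectangle; Taking the union: only the 24×28 cube at (13, 8) is present, so the union is just that shape — 1 connected region; the cube at (12, 1.5) is not intersected at this z (z outside [9, 12]); Merging all regions: only the result so far is present, so the union is just that shape — 1 connected region. The outline is a single polygon with 4 vertices. Extrusion per mm of travel: 0.6 × 0.15 / (π × 1.425²) = 0.014108. Accumulating E over each segment gives final E = 1.4672.

G0 X13.00 Y8.00 Z24.30
G1 X37.00 Y8.00 E0.3386
G1 X37.00 Y36.00 E0.7336
G1 X13.00 Y36.00 E1.0722
G1 X13.00 Y8.00 E1.4672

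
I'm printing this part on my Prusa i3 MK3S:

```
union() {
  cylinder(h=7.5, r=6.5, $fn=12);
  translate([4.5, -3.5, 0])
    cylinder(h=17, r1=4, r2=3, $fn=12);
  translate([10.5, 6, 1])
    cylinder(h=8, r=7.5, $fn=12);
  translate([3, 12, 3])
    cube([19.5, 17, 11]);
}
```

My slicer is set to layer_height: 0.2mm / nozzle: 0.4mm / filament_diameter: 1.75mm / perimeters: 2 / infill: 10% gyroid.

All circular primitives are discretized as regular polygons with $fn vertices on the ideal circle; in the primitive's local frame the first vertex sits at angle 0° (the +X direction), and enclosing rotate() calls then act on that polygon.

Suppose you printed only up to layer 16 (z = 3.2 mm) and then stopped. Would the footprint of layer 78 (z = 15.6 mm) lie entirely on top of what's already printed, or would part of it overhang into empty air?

entirely on top

Compare the two slices. At z = 3.2: the cylinder: section is a regular 12-gon, circumradius r=6.5 (area = (12/2)·6.500²·sin(360°/12) = 126.75 mm²); the cone at (4.5, -3.5) contributes a regular 12-gon of circumradius 3.812 (interpolated between r1=4 and r2=3 at t=0.188) (area = (12/2)·3.812²·sin(360°/12) = 43.59 mm²); the cylinder at (10.5, 6): section is a regular 12-gon, circumradius r=7.5 (area = (12/2)·7.500²·sin(360°/12) = 168.75 mm²); the 19.5×17 cube at (3, 12) contributes its full rectangle (area 331.50 mm²); Combining (union): the regions partially overlap — summed areas 670.59 mm² minus the doubly-counted overlap 38.26 mm² gives 632.33 mm² — area = 632.33 mm². At z = 15.6: the cylinder is not intersected at this z (z outside [0, 7.5]); the cone at (4.5, -3.5) contributes a regular 12-gon of circumradius 3.082 (interpolated between r1=4 and r2=3 at t=0.918) (area = (12/2)·3.082²·sin(360°/12) = 28.50 mm²); the cylinder at (10.5, 6) is not intersected at this z (z outside [1, 9]); the cube at (3, 12) is not intersected at this z (z outside [3, 14]); Taking the union: only the cone at (4.5, -3.5) is present, so the union is just that shape — area = 28.50 mm². Checking containment: the cross-section at z = 15.6 is a subset of the cross-section at z = 3.2.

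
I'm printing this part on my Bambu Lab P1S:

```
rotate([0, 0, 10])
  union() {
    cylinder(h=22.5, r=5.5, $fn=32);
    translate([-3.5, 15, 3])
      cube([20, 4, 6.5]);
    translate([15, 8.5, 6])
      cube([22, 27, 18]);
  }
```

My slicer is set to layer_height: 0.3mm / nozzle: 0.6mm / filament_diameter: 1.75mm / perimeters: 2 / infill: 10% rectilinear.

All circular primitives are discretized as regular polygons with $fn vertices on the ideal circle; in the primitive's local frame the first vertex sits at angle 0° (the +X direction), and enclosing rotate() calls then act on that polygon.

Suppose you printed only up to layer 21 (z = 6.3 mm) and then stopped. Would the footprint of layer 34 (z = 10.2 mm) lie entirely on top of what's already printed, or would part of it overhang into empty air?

Compare the two slices. At z = 6.3: the r=5.5 cylinder contributes a regular 32-gon of circumradius 5.5 (area = (32/2)·5.500²·sin(360°/32) = 94.42 mm²); the cube at (-3.5, 15) is present — its section is the full 20×4 rectangle (area 80.00 mm²); the 22×27 cube at (15, 8.5) contributes its full rectangle (area 594.00 mm²); Merging all regions: the regions partially overlap — summed areas 768.42 mm² minus the doubly-counted overlap 6.00 mm² gives 762.42 mm² — area = 762.42 mm²; (rotated 10° about Z; rotation is an isometry so areas/perimeters/island counts are preserved). At z = 10.2: the r=5.5 cylinder contributes a regular 32-gon of circumradius 5.5 (area = (32/2)·5.500²·sin(360°/32) = 94.42 mm²); the cube at (-3.5, 15) does not reach this height (z outside [3, 9.5]); the cube at (15, 8.5) is present — its section is the full 22×27 rectangle (area 594.00 mm²); Merging all regions: the 2 present regions are separate (no shared area or edge), so areas and boundary lengths simply add and each stays a separate island — area = 688.42 mm²; (whole slice rotated 10° about Z — lengths, areas and connectivity unchanged). Checking containment: the cross-section at z = 10.2 is a subset of the cross-section at z = 6.3.

entirely on top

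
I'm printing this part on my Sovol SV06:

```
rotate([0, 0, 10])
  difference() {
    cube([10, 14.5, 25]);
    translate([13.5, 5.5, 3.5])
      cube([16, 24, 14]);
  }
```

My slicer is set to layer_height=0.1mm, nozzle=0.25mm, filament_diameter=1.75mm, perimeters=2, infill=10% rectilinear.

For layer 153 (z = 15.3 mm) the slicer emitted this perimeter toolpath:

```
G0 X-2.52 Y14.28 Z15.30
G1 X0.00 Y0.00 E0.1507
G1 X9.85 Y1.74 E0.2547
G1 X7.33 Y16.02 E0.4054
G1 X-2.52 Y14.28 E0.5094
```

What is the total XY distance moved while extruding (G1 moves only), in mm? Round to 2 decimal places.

49.01 mm

Sum the Euclidean lengths of each G1 segment: total = 49.01 mm.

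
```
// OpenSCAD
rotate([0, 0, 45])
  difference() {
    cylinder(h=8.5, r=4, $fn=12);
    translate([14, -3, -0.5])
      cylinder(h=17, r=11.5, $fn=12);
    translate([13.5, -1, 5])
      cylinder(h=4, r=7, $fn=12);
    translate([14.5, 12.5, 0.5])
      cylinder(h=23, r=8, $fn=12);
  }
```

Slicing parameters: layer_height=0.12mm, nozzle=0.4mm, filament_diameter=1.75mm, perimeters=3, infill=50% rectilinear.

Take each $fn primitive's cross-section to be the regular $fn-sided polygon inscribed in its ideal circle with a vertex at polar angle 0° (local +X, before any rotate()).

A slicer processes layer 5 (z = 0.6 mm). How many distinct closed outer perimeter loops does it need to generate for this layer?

At z = 0.6 mm: the r=4 cylinder contributes a regular 12-gon of circumradius 4; the r=11.5 cylinder at (14, -3) gives a regular 12-gon of circumradius 11.5 (constant along its height); the cylinder at (13.5, -1) is not intersected at this z (z outside [5, 9]); the cylinder at (14.5, 12.5): section is a regular 12-gon, circumradius r=8; Subtracting the remaining from the first: starting from the r=4 cylinder, the r=11.5 cylinder at (14, -3) partially overlaps it — only the 2.18 mm² overlap (of its 396.75 mm²) is removed, clipping the outline; the r=8 cylinder at (14.5, 12.5) misses the remaining region (no effect) — 1 connected region; (whole slice rotated 45° about Z — lengths, areas and connectivity unchanged). The result has 1 disconnected region.

1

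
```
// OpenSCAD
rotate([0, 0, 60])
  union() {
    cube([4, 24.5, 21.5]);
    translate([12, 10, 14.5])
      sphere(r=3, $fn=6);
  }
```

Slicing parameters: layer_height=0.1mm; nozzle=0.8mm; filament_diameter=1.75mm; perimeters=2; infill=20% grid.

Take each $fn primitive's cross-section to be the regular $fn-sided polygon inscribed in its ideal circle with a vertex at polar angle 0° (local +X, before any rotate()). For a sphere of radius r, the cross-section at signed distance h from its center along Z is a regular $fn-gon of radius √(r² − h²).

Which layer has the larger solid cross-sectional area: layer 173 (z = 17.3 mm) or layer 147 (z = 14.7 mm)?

Layer 173 (z = 17.3): the cube is present — its section is the full 4×24.5 rectangle (area 98.00 mm²); the r=3 sphere at (12, 10) slices to a regular 6-gon of circumradius 1.077 (√(r²−h²) with h=2.8 from center) (area = (6/2)·1.077²·sin(360°/6) = 3.01 mm²); Merging all regions: the 2 present regions are separate (no shared area or edge), so areas and boundary lengths simply add and each stays a separate island — area = 101.01 mm²; (whole slice rotated 60° about Z — lengths, areas and connectivity unchanged). So its area = 101.01 mm². Layer 147 (z = 14.7): the cube is present — its section is the full 4×24.5 rectangle (area 98.00 mm²); the r=3 sphere at (12, 10) slices to a regular 6-gon of circumradius 2.993 (√(r²−h²) with h=0.2 from center) (area = (6/2)·2.993²·sin(360°/6) = 23.28 mm²); Combining (union): the 2 present regions are separate (no shared area or edge), so areas and boundary lengths simply add and each stays a separate island — area = 121.28 mm²; (rotated 60° about Z; rotation is an isometry so areas/perimeters/island counts are preserved). So its area = 121.28 mm². Layer 147 is larger (121.28 vs 101.01 mm²).

layer 147 (z = 14.7 mm)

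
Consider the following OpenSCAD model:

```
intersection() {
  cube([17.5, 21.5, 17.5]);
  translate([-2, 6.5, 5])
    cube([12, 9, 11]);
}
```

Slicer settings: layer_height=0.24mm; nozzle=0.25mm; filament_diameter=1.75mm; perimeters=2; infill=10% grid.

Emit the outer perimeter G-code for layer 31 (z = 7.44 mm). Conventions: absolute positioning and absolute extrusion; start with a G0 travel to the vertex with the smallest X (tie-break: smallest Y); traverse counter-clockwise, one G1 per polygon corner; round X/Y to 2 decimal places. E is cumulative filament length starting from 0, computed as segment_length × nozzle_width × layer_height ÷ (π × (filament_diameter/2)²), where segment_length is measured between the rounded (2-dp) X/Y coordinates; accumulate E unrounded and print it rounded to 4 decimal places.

At z = 7.44 mm: the cube (footprint 17.5×21.5) is included at this height; the 12×9 cube at (-2, 6.5) contributes its full rectangle; After intersecting: the 12×9 cube at (-2, 6.5) partially overlaps the 17.5×21.5 cube; clipping to the common part keeps 90.00 mm² — 1 connected region. The outline is a single polygon with 4 vertices. Extrusion per mm of travel: 0.25 × 0.24 / (π × 0.875²) = 0.024945. Accumulating E over each segment gives final E = 0.9479.

G0 X0.00 Y6.50 Z7.44
G1 X10.00 Y6.50 E0.2495
G1 X10.00 Y15.50 E0.4740
G1 X0.00 Y15.50 E0.7234
G1 X0.00 Y6.50 E0.9479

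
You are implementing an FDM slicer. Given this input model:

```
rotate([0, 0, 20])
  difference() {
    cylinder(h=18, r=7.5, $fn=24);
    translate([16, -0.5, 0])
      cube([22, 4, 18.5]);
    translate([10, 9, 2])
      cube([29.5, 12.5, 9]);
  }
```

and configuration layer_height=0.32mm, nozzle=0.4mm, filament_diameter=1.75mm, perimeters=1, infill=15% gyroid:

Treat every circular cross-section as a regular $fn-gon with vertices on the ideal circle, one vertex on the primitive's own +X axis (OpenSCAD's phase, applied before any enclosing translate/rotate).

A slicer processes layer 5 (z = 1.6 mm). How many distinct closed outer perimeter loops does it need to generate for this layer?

1

At z = 1.6 mm: the r=7.5 cylinder contributes a regular 24-gon of circumradius 7.5; the 22×4 cube at (16, -0.5) contributes its full rectangle; the cube at (10, 9) is absent (z outside [2, 11]); Taking the first minus the rest: starting from the r=7.5 cylinder, the 22×4 cube at (16, -0.5) misses the remaining region (no effect) — 1 connected region; (rotated 20° about Z; rotation is an isometry so areas/perimeters/island counts are preserved). The result has 1 disconnected region.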